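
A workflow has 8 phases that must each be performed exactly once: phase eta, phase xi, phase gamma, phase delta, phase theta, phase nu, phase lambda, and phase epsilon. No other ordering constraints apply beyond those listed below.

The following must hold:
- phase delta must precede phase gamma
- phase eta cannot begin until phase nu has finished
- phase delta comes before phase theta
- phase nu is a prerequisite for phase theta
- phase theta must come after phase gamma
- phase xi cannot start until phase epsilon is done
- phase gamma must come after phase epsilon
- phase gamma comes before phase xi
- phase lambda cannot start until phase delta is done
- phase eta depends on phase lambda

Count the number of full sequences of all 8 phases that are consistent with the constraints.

3 phases have no prerequisites (phase delta, phase nu, phase epsilon), so any of them could come first.
Systematically extending each partial ordering one phase at a time and counting, there are 248 complete orderings.

248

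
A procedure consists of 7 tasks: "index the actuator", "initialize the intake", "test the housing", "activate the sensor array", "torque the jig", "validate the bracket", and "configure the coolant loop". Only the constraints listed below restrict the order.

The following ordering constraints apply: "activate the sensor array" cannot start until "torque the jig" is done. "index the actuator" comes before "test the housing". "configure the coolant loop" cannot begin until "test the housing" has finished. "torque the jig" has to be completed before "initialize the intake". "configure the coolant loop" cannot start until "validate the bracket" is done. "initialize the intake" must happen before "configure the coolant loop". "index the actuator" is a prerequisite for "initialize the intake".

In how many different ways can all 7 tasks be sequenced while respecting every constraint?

121

3 tasks have no prerequisites ("index the actuator", "torque the jig", "validate the bracket"), so any of them could come first.
Enumerating by repeatedly choosing an available task (one whose prerequisites are all placed) gives 121 distinct complete orderings.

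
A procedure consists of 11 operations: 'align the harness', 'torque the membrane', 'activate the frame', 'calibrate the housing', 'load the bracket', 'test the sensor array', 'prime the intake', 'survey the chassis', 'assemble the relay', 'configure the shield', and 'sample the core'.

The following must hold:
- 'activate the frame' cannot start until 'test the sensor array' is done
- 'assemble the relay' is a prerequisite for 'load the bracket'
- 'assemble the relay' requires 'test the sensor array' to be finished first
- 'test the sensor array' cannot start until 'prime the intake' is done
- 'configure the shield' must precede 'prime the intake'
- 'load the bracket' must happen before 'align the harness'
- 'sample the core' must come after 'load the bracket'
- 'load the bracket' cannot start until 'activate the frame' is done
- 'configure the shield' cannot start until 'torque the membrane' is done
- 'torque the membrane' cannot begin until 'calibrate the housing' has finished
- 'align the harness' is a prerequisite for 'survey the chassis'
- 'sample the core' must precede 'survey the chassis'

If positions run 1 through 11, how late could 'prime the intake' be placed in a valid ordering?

Every operation that must follow 'prime the intake' has to come after it. Tracing all chains starting from 'prime the intake', those operations are: 'align the harness', 'activate the frame', 'load the bracket', 'test the sensor array', 'survey the chassis', 'assemble the relay', 'sample the core' — 7 in total.
So at least 7 operations follow 'prime the intake', putting 'prime the intake' no later than position 4. That position is achievable by scheduling everything else first.

4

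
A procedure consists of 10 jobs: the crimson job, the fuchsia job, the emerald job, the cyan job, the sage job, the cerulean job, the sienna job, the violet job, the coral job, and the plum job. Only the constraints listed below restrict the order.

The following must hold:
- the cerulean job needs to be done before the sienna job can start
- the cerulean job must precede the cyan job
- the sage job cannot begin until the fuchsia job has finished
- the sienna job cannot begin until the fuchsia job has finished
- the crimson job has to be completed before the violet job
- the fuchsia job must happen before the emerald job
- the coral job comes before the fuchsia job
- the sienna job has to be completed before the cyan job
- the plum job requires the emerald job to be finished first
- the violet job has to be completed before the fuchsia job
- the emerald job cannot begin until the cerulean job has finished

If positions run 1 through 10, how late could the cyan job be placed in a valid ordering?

10

Nothing depends on the cyan job, so it can be the final job, position 10.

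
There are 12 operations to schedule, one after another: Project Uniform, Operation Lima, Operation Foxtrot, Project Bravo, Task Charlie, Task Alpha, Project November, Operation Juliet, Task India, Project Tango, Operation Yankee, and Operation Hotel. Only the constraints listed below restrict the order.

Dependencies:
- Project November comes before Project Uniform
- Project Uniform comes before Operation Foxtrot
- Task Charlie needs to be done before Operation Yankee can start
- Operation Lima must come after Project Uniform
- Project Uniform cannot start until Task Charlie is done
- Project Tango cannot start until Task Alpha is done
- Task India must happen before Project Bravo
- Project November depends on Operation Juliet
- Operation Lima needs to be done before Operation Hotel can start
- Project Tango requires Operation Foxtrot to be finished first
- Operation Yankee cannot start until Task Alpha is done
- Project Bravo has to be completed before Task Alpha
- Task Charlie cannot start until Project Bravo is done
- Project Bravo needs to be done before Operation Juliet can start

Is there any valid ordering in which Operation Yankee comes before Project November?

Yes

No chain of constraints runs from Project November to Operation Yankee, so Project November is not required to come first.
So a valid ordering placing Operation Yankee earlier than Project November exists.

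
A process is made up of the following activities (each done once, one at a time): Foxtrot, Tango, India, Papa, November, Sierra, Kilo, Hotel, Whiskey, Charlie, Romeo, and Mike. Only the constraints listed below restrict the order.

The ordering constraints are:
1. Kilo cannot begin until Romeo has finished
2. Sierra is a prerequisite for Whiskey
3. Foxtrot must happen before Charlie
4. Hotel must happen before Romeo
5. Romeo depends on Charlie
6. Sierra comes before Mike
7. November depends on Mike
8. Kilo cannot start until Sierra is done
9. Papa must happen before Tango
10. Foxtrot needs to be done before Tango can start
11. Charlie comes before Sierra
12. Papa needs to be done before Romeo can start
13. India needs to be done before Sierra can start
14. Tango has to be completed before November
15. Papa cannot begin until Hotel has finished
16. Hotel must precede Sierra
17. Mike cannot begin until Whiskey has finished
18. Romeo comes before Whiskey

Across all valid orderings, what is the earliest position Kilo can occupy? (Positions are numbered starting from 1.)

8

Every activity that must precede Kilo has to come before it. Tracing all chains that end at Kilo, those activities are: Foxtrot, India, Papa, Sierra, Hotel, Charlie, Romeo — 7 in total.
With 7 mandatory predecessors, the earliest Kilo can sit is position 7+1 = 8, and placing just those 7 first achieves it.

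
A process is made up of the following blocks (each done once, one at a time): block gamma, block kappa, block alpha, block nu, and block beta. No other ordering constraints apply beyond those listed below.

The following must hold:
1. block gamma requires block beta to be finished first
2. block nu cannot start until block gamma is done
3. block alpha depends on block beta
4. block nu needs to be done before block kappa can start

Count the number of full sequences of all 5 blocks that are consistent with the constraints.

4

Block beta is the only block with nothing required before it, so every ordering starts there.
Counting all ways to extend the partial order to a total order gives 4.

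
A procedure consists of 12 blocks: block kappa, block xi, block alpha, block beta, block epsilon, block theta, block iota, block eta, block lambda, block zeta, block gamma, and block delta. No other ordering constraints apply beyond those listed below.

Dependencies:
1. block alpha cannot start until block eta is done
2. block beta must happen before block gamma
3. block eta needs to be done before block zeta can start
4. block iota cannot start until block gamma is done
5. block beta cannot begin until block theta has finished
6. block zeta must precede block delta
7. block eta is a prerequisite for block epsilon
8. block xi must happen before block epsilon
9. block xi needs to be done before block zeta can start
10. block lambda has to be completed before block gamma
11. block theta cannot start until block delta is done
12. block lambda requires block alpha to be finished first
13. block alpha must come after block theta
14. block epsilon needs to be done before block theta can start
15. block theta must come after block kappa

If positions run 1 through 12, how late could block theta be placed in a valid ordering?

Following every chain forward from block theta, the blocks that must come later are block alpha, block beta, block iota, block lambda, block gamma — 5 of them.
With 5 mandatory successors out of 12 blocks total, the latest slot for block theta is 12−5 = 7, and it's reachable by doing all non-successors before block theta.

7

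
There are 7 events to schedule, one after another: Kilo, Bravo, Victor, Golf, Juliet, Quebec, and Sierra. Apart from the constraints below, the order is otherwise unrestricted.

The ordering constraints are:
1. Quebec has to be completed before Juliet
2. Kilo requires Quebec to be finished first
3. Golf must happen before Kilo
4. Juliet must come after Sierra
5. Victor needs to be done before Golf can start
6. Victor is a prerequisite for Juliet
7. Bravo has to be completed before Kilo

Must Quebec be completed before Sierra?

No

Nothing in the constraints links Quebec and Sierra; they are unordered relative to each other.
There exist valid orderings with Sierra before Quebec, so Quebec is not required to come first.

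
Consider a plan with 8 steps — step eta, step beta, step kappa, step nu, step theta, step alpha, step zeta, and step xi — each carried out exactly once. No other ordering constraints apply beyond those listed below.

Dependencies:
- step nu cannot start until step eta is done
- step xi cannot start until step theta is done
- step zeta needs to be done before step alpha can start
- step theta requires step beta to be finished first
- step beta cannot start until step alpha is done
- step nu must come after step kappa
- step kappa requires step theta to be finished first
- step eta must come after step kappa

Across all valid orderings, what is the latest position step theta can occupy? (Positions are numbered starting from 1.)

4

Every step that must follow step theta has to come after it. Tracing all chains starting from step theta, those steps are: step eta, step kappa, step nu, step xi — 4 in total.
With 4 mandatory successors out of 8 steps total, the latest slot for step theta is 8−4 = 4, and it's reachable by doing all non-successors before step theta.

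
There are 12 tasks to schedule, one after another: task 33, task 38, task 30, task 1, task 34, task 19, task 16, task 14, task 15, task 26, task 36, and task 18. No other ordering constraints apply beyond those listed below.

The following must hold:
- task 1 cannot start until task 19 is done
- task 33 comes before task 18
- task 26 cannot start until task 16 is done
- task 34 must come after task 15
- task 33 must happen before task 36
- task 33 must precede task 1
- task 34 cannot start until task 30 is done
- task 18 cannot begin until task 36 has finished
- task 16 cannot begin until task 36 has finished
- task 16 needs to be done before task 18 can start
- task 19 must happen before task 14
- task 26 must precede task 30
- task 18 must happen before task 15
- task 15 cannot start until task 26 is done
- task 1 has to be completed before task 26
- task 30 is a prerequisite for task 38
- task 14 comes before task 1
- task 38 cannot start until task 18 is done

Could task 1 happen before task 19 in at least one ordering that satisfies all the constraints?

The constraints give a chain task 19 → task 1, which forces task 19 before task 1.
So no valid ordering can have task 1 before task 19.

No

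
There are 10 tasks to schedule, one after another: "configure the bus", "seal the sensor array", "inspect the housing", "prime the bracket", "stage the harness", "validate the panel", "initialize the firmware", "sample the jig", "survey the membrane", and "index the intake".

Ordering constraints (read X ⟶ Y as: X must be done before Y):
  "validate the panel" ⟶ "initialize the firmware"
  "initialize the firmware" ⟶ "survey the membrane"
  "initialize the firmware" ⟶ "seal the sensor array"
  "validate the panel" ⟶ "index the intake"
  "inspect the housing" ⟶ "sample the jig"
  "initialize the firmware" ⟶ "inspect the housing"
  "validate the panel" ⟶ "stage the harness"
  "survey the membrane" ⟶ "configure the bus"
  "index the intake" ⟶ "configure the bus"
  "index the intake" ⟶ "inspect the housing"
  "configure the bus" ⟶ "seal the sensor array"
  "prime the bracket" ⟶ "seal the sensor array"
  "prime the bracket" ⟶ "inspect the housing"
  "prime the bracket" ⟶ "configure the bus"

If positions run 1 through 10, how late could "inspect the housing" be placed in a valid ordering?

Following the constraints forward from "inspect the housing", its only required successor is "sample the jig".
So at least 1 task follows "inspect the housing", putting "inspect the housing" no later than position 9. That position is achievable by scheduling everything else first.

9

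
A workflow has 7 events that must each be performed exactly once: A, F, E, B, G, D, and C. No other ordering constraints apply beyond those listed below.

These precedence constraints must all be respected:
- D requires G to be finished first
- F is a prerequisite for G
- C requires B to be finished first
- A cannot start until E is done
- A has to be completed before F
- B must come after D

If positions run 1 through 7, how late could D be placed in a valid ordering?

5

Every event that must follow D has to come after it. Tracing all chains starting from D, those events are: B, C — 2 in total.
So at least 2 events follow D, putting D no later than position 5. That position is achievable by scheduling everything else first.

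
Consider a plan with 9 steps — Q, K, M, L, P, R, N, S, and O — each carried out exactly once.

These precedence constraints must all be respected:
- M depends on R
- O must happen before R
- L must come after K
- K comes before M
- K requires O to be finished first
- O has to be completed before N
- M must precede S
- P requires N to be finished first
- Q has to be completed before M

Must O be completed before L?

Following the dependencies: O → K → L.
Hence O necessarily comes before L.

Yes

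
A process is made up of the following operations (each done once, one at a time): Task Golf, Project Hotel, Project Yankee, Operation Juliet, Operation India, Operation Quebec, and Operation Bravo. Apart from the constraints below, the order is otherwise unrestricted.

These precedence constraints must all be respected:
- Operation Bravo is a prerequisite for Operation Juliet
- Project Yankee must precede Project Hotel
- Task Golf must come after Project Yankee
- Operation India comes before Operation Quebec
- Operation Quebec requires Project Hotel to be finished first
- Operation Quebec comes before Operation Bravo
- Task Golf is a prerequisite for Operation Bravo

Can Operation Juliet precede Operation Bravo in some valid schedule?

No

Following Operation Bravo → Operation Juliet, Operation Bravo must precede Operation Juliet in every valid ordering.
Hence Operation Juliet can never be scheduled before Operation Bravo.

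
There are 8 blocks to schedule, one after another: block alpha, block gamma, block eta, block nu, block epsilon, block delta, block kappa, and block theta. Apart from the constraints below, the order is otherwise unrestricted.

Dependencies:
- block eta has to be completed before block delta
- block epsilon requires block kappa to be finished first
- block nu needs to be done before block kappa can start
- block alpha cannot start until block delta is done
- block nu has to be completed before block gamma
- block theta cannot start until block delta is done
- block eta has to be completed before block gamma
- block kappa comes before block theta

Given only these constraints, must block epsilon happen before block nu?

The constraints actually force block nu before block epsilon (via block nu → block kappa → block epsilon), not the other way around.
So block epsilon never precedes block nu.

No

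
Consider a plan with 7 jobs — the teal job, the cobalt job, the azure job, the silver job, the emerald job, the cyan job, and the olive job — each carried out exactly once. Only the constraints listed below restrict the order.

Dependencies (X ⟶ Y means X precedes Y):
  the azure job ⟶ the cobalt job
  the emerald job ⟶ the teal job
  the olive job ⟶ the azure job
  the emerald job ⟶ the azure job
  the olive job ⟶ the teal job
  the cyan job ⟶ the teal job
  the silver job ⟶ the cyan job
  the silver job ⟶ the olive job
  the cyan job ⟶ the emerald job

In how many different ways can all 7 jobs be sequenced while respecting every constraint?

9

Only the silver job has no prerequisites, so it must go first.
Counting all ways to extend the partial order to a total order gives 9.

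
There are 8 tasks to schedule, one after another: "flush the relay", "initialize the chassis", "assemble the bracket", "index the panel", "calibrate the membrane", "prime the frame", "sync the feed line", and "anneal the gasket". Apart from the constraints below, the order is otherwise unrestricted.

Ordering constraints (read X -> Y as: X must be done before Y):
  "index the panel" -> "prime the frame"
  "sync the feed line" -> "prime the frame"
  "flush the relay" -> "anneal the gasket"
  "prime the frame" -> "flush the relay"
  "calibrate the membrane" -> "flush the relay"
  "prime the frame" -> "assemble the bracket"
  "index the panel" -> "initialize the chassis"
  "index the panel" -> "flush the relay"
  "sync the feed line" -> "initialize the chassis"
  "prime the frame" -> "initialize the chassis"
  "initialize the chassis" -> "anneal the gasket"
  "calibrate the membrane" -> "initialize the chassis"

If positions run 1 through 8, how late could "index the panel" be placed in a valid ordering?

3

Following every chain forward from "index the panel", the tasks that must come later are "flush the relay", "initialize the chassis", "assemble the bracket", "prime the frame", "anneal the gasket" — 5 of them.
With 5 mandatory successors out of 8 tasks total, the latest slot for "index the panel" is 8−5 = 3, and it's reachable by doing all non-successors before "index the panel".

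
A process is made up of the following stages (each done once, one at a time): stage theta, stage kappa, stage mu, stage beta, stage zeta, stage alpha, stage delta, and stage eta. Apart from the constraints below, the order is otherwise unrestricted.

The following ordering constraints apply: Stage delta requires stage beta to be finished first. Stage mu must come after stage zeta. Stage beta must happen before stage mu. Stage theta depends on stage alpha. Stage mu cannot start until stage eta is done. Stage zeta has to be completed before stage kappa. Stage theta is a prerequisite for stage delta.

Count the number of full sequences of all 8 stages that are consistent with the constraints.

873

The stages with no prerequisites are stage beta, stage zeta, stage alpha, stage eta; any of them can be placed first.
Enumerating by repeatedly choosing an available stage (one whose prerequisites are all placed) gives 873 distinct complete orderings.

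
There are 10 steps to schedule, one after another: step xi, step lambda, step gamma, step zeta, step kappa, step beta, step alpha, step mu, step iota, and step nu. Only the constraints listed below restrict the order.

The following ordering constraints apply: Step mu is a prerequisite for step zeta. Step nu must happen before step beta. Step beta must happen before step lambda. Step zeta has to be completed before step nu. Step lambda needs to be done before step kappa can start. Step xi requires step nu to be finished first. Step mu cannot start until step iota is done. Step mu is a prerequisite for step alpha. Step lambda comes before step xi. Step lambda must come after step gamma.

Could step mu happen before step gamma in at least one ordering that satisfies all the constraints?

The constraints leave step mu and step gamma unordered relative to each other; nothing requires step gamma earlier.
So a valid ordering placing step mu earlier than step gamma exists.

Yes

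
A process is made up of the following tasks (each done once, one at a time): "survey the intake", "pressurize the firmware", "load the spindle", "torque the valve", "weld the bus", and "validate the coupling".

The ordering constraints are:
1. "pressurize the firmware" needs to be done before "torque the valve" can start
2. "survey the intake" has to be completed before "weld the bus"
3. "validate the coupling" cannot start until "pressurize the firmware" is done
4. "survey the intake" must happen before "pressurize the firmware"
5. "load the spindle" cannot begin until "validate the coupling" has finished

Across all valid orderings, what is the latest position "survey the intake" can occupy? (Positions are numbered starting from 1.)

The tasks that are forced after "survey the intake", directly or by a chain of constraints, are "pressurize the firmware", "load the spindle", "torque the valve", "weld the bus", "validate the coupling". That's 5 tasks.
So at least 5 tasks follow "survey the intake", putting "survey the intake" no later than position 1. That position is achievable by scheduling everything else first.

1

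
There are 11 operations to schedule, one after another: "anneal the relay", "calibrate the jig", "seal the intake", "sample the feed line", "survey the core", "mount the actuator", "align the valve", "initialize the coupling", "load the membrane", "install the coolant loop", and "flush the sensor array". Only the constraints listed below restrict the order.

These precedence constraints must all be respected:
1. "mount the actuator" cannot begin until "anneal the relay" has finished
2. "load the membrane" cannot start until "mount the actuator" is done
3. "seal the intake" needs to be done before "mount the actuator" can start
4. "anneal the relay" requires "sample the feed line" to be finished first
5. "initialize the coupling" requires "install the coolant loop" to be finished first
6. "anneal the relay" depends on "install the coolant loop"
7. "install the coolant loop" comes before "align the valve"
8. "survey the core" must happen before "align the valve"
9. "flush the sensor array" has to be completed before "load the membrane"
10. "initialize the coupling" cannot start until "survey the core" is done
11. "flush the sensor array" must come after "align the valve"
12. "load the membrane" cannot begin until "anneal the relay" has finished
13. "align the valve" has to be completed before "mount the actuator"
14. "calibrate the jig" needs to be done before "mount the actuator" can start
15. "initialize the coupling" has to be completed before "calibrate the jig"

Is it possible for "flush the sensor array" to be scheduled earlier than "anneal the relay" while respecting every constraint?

Yes

The constraints leave "flush the sensor array" and "anneal the relay" unordered relative to each other; nothing requires "anneal the relay" earlier.
That means at least one valid schedule has "flush the sensor array" before "anneal the relay".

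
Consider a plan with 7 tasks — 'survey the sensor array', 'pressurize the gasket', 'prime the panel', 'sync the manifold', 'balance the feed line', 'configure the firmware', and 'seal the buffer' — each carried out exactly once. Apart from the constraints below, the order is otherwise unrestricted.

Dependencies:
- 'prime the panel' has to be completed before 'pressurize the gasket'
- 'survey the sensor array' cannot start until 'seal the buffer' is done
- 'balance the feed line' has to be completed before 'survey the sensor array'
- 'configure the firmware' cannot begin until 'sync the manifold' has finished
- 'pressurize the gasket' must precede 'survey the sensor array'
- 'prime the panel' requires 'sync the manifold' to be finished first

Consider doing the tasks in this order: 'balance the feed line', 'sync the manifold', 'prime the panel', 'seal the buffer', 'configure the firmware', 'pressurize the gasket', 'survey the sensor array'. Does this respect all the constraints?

Every stated constraint is respected: 'balance the feed line' sits at position 1, ahead of 'survey the sensor array' at position 7, and each of the other listed pairs likewise has the predecessor earlier in the sequence.

Yes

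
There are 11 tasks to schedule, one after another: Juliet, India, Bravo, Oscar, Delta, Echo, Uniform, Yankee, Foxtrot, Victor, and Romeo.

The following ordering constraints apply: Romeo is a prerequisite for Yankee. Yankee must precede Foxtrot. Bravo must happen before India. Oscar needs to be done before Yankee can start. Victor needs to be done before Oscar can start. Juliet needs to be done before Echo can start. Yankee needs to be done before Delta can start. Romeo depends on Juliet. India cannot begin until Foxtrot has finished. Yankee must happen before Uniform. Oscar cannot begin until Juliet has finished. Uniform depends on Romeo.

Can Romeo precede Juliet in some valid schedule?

There is a dependency chain Juliet → Romeo, so Romeo always comes after Juliet.
So no valid ordering can have Romeo before Juliet.

No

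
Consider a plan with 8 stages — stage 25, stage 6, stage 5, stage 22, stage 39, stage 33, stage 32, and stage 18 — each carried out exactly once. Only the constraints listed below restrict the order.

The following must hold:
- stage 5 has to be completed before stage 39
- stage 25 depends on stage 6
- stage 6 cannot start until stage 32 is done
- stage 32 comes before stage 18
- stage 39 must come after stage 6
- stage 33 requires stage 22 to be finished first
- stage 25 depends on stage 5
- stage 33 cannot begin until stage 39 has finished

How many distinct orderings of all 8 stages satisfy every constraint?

3 stages have no prerequisites (stage 5, stage 22, stage 32), so any of them could come first.
Systematically extending each partial ordering one stage at a time and counting, there are 328 complete orderings.

328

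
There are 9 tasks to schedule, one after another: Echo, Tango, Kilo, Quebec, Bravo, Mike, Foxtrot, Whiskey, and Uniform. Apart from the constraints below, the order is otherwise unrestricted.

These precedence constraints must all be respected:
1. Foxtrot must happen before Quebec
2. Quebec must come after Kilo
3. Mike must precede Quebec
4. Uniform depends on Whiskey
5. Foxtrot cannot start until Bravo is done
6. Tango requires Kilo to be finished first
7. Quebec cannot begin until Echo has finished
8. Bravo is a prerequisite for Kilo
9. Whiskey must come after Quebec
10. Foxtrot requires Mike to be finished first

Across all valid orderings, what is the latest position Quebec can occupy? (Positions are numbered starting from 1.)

7

The tasks that are forced after Quebec, directly or by a chain of constraints, are Whiskey, Uniform. That's 2 tasks.
So at least 2 tasks follow Quebec, putting Quebec no later than position 7. That position is achievable by scheduling everything else first.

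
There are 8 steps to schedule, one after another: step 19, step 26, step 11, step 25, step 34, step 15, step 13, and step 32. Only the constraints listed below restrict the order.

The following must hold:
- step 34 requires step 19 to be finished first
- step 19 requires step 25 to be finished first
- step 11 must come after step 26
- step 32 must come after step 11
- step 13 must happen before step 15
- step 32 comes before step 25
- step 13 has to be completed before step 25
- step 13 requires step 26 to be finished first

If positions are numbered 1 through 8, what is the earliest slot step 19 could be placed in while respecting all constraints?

6

Every step that must precede step 19 has to come before it. Tracing all chains that end at step 19, those steps are: step 26, step 11, step 25, step 13, step 32 — 5 in total.
With 5 mandatory predecessors, the earliest step 19 can sit is position 5+1 = 6, and placing just those 5 first achieves it.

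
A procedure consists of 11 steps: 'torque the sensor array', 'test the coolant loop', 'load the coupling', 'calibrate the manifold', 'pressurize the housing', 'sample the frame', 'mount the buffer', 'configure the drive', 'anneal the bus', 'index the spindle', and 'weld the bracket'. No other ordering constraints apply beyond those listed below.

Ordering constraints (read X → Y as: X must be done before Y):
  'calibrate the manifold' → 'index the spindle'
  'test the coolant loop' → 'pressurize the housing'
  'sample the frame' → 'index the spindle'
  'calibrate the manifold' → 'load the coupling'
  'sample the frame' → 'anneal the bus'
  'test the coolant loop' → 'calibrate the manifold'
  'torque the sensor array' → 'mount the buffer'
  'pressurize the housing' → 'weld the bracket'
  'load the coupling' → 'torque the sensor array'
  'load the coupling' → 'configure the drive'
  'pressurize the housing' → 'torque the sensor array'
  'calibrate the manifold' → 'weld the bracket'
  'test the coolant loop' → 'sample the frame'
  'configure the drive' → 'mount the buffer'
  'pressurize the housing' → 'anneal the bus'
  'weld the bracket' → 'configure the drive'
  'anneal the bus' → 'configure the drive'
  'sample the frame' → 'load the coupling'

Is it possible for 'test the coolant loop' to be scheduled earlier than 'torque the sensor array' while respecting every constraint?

Yes

Every valid ordering already has 'test the coolant loop' before 'torque the sensor array' (the constraints require it), so in particular at least one does.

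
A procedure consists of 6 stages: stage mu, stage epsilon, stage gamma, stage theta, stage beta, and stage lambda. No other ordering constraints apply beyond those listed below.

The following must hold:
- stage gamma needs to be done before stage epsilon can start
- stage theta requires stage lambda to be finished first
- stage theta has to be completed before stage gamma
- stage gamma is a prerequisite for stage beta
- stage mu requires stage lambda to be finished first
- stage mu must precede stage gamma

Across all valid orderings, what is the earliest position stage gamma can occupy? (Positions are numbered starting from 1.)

4

Working backwards through the constraints from stage gamma, its full set of required predecessors is stage mu, stage theta, stage lambda — 3 of them.
So at minimum 3 stages come before stage gamma, putting stage gamma no earlier than position 4. That position is achievable by scheduling exactly those predecessors first.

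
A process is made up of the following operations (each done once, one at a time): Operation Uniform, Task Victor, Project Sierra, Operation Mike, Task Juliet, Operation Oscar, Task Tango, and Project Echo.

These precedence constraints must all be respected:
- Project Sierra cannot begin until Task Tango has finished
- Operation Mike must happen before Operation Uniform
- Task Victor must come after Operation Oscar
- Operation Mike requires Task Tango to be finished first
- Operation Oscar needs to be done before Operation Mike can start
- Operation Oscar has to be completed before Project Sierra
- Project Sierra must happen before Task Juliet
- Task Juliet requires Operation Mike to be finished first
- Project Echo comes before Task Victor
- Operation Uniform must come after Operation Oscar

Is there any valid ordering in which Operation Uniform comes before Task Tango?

No

Following Task Tango → Operation Mike → Operation Uniform, Task Tango must precede Operation Uniform in every valid ordering.
So no valid ordering can have Operation Uniform before Task Tango.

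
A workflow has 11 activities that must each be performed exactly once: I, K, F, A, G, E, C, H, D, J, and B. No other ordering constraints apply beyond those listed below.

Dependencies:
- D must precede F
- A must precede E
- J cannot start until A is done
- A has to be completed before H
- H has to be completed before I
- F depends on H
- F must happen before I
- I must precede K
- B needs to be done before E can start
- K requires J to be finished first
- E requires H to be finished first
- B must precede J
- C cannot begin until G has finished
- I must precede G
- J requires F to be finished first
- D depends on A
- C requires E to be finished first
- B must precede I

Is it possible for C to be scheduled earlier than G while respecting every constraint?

Following G → C, G must precede C in every valid ordering.
Hence C can never be scheduled before G.

No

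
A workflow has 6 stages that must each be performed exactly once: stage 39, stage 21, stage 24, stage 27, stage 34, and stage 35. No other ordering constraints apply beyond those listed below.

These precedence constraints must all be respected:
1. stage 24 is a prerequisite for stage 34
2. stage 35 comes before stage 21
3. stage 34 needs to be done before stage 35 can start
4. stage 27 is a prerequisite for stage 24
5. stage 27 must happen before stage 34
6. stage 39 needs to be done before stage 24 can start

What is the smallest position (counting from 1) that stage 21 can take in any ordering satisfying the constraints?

6

Every stage that must precede stage 21 has to come before it. Tracing all chains that end at stage 21, those stages are: stage 39, stage 24, stage 27, stage 34, stage 35 — 5 in total.
With 5 mandatory predecessors, the earliest stage 21 can sit is position 5+1 = 6, and placing just those 5 first achieves it.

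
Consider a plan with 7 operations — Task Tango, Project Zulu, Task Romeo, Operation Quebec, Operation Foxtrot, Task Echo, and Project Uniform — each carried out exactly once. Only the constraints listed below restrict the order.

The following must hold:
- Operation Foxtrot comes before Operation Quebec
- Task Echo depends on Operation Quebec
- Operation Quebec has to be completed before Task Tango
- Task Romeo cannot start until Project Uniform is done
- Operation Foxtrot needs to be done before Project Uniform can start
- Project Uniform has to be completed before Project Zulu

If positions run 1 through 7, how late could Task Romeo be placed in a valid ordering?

7

Task Romeo has no required successors, so nothing stops it from going last (position 7).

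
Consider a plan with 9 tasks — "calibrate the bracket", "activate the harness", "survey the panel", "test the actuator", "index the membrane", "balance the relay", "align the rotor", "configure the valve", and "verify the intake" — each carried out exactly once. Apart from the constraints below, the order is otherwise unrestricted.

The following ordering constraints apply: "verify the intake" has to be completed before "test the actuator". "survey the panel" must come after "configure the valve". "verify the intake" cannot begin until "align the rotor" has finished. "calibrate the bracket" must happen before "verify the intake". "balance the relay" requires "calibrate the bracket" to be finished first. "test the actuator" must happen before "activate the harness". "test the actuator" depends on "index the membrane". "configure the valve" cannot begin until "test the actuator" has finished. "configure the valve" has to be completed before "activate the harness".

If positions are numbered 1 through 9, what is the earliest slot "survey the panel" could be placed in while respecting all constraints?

Every task that must precede "survey the panel" has to come before it. Tracing all chains that end at "survey the panel", those tasks are: "calibrate the bracket", "test the actuator", "index the membrane", "align the rotor", "configure the valve", "verify the intake" — 6 in total.
So at minimum 6 tasks come before "survey the panel", putting "survey the panel" no earlier than position 7. That position is achievable by scheduling exactly those predecessors first.

7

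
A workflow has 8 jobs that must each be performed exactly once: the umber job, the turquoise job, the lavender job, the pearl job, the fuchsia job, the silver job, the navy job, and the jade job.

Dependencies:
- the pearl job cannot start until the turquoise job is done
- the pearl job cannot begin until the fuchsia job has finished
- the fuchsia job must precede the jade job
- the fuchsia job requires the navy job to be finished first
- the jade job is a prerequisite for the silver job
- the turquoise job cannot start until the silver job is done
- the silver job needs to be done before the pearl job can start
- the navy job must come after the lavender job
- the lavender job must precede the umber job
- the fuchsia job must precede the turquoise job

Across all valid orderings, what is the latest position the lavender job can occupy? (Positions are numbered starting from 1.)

1

Following every chain forward from the lavender job, the jobs that must come later are the umber job, the turquoise job, the pearl job, the fuchsia job, the silver job, the navy job, the jade job — 7 of them.
With 7 mandatory successors out of 8 jobs total, the latest slot for the lavender job is 8−7 = 1, and it's reachable by doing all non-successors before the lavender job.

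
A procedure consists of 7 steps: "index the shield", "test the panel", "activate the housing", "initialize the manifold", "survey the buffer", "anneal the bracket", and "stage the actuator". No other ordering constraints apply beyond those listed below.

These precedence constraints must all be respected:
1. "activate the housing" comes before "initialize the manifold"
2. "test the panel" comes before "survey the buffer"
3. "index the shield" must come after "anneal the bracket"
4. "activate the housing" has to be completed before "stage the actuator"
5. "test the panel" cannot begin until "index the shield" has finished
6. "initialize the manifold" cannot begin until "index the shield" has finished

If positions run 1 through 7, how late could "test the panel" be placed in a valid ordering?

6

The only step forced after "test the panel" (directly or by a chain) is "survey the buffer".
So at least 1 step follows "test the panel", putting "test the panel" no later than position 6. That position is achievable by scheduling everything else first.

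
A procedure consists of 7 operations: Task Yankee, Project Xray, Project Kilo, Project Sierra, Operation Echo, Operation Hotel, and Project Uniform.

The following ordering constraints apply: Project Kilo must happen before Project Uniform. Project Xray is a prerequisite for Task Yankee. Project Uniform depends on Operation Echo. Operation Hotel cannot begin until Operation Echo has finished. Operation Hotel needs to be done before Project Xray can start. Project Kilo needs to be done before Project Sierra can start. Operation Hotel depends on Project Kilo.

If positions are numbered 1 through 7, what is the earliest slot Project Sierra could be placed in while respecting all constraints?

The only operation forced before Project Sierra (directly or transitively) is Project Kilo.
With 1 mandatory predecessor, the earliest Project Sierra can sit is position 1+1 = 2, and placing just that one first achieves it.

2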